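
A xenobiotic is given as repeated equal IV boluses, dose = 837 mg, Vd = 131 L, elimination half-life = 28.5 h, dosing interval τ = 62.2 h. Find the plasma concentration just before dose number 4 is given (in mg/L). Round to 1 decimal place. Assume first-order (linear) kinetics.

C₀ per dose = Dose / Vd = 837 / 131 = 6.389 mg/L
k = ln2 / t½ = 0.693147 / 28.5 = 0.02432 h⁻¹
Fraction remaining after one interval: r = e^(−kτ) = e^(−0.02432 × 62.2) = 0.2203
Before dose 4, 3 doses have been given (aged 1τ, 2τ, 3τ).
C_trough = C₀ × (r + r² + … + r^3) = C₀ × r(1−r^3)/(1−r)
        = 6.389 × 0.2203 × (1 − 0.01069) / (1 − 0.2203) = 1.786 mg/L

1.8 mg/L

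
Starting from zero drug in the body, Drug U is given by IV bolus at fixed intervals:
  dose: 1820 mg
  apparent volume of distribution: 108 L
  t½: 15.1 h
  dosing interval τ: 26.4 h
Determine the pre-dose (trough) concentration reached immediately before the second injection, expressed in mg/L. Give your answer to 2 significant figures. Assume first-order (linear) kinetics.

C₀ per dose = Dose / Vd = 1820 / 108 = 16.85 mg/L
k = ln2 / t½ = 0.693147 / 15.1 = 0.04590 h⁻¹
Fraction remaining after one interval: r = e^(−kτ) = e^(−0.04590 × 26.4) = 0.2977
Before dose 2, 1 dose has been given (aged 1τ).
C_trough = C₀ × r = 16.85 × 0.2977 = 5.016 mg/L

5.0 mg/L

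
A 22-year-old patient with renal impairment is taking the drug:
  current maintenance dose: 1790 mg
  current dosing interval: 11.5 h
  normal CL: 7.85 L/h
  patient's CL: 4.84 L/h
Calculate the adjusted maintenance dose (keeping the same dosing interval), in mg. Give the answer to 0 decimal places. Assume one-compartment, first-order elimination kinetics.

To keep the same average steady-state level, dosing rate must scale with clearance.
CL ratio = 4.84 / 7.85 = 0.6166
New dose (same interval) = 1790 × 0.6166 = 1104 mg

1104 mg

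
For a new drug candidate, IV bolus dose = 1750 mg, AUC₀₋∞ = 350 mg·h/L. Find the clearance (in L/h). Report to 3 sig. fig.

CL = Dose / AUC = 1750 / 350 = 5.000 L/h

5.00 L/h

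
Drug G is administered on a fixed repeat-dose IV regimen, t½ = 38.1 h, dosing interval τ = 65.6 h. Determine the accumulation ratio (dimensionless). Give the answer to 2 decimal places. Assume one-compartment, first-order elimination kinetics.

1.44

k = ln2 / t½ = 0.693147 / 38.1 = 0.01819 h⁻¹
e^(−kτ) = e^(−0.01819 × 65.6) = 0.3032
Accumulation ratio R = 1 / (1 − e^(−kτ)) = 1 / (1 − 0.3032) = 1.435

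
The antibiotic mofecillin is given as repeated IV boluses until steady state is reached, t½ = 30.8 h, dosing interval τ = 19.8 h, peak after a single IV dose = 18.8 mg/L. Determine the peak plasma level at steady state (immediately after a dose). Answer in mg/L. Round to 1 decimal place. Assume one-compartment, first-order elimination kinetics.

k = ln2 / t½ = 0.693147 / 30.8 = 0.02250 h⁻¹
e^(−kτ) = e^(−0.02250 × 19.8) = 0.6405
Accumulation ratio R = 1 / (1 − e^(−kτ)) = 1 / (1 − 0.6405) = 2.782
Steady-state peak = C₀ × R = 18.8 × 2.782 = 52.30 mg/L

52.3 mg/L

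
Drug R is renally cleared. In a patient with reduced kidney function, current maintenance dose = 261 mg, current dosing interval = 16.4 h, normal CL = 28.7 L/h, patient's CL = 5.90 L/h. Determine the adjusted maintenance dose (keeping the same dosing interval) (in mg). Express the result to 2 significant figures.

To keep the same average steady-state level, dosing rate must scale with clearance.
CL ratio = 5.90 / 28.7 = 0.2056
New dose (same interval) = 261 × 0.2056 = 53.66 mg

54 mg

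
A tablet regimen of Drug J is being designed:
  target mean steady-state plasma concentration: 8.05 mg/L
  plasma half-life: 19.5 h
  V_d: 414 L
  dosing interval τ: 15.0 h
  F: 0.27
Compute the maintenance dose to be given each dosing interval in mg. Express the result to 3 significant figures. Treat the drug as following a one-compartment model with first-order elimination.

6580 mg

k = ln2 / t½ = 0.693147 / 19.5 = 0.03555 h⁻¹
CL = k × Vd = 0.03555 × 414 = 14.72 L/h
At steady state, F × (Dose/τ) = Css × CL.
Dose = Css × CL × τ / F = 8.05 × 14.72 × 15.0 / 0.27 = 6583 mg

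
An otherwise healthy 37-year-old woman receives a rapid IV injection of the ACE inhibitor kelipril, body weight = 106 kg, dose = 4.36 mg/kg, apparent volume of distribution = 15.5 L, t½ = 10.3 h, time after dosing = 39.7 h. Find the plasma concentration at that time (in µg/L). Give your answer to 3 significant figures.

Total dose = 4.36 × 106 = 462.2 mg
C₀ = Dose / Vd = 462.2 / 15.5 = 29.82 mg/L
k = ln2 / t½ = 0.693147 / 10.3 = 0.06730 h⁻¹
C = C₀ · e^(−k·t) = 29.82 × e^(−0.06730 × 39.7)
  = 29.82 × 0.06913 = 2.061 mg/L
Convert: 2.061 mg/L × 1000 = 2061 µg/L

2060 µg/L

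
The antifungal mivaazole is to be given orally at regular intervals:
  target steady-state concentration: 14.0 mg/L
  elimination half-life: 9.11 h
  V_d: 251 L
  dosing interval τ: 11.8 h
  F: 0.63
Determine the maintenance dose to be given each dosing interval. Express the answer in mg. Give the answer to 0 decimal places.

5008 mg

k = ln2 / t½ = 0.693147 / 9.11 = 0.07609 h⁻¹
CL = k × Vd = 0.07609 × 251 = 19.10 L/h
At steady state, F × (Dose/τ) = Css × CL.
Dose = Css × CL × τ / F = 14.0 × 19.10 × 11.8 / 0.63 = 5008 mg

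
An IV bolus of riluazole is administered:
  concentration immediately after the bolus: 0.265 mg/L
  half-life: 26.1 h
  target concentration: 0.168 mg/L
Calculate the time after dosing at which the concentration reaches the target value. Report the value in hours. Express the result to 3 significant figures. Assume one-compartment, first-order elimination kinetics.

17.2 h

k = ln2 / t½ = 0.693147 / 26.1 = 0.02656 h⁻¹
t = ln(C₀ / C) / k = ln(0.2650 / 0.168) / 0.02656
  = ln(1.577) / 0.02656 = 0.4555 / 0.02656 = 17.15 h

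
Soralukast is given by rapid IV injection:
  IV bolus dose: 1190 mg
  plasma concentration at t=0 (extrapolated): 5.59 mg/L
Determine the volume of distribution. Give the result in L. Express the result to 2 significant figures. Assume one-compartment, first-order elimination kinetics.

210 L

Vd = Dose / C₀ = 1190 / 5.59 = 212.9 L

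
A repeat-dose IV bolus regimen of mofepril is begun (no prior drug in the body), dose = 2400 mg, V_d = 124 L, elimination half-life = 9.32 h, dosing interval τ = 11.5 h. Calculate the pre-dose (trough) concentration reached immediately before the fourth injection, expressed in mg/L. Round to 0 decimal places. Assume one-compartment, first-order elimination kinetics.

C₀ per dose = Dose / Vd = 2400 / 124 = 19.35 mg/L
k = ln2 / t½ = 0.693147 / 9.32 = 0.07437 h⁻¹
Fraction remaining after one interval: r = e^(−kτ) = e^(−0.07437 × 11.5) = 0.4252
Before dose 4, 3 doses have been given (aged 1τ, 2τ, 3τ).
C_trough = C₀ × (r + r² + … + r^3) = C₀ × r(1−r^3)/(1−r)
        = 19.35 × 0.4252 × (1 − 0.07687) / (1 − 0.4252) = 13.21 mg/L

13 mg/L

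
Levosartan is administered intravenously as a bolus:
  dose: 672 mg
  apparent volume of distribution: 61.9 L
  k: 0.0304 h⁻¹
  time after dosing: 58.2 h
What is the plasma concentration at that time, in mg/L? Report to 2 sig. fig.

C₀ = Dose / Vd = 672.0 / 61.9 = 10.86 mg/L
C = C₀ · e^(−k·t) = 10.86 × e^(−0.03040 × 58.2)
  = 10.86 × 0.1705 = 1.852 mg/L

1.9 mg/L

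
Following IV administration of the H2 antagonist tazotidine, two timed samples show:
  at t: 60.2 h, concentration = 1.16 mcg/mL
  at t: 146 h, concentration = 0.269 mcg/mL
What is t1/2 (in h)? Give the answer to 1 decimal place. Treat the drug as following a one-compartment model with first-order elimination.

40.7 h

k = ln(C₁/C₂) / (t₂ − t₁) = ln(1.16/0.269) / (146 − 60.2)
  = 1.461 / 85.80 = 0.01703 h⁻¹
t½ = ln2 / k = 0.693147 / 0.01703 = 40.70 h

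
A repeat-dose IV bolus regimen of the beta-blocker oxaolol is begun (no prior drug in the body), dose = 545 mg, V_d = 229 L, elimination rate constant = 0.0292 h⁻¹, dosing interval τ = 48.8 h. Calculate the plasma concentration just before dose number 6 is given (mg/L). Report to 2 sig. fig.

0.75 mg/L

C₀ per dose = Dose / Vd = 545 / 229 = 2.380 mg/L
Fraction remaining after one interval: r = e^(−kτ) = e^(−0.02920 × 48.8) = 0.2405
Before dose 6, 5 doses have been given (aged 1τ, 2τ, 3τ, 4τ, 5τ).
C_trough = C₀ × (r + r² + … + r^5) = C₀ × r(1−r^5)/(1−r)
        = 2.380 × 0.2405 × (1 − 0.0008046) / (1 − 0.2405) = 0.7530 mg/L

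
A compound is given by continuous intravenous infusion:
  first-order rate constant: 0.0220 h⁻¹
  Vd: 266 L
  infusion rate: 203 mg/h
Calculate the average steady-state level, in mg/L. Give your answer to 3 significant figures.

34.7 mg/L

CL = k × Vd = 0.02200 × 266 = 5.852 L/h
At steady state Css = R₀ / CL = 203 / 5.852 = 34.69 mg/L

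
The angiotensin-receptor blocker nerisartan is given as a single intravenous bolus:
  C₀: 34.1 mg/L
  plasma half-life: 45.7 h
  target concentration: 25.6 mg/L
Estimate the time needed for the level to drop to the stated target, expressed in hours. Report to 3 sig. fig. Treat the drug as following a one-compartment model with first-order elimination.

k = ln2 / t½ = 0.693147 / 45.7 = 0.01517 h⁻¹
t = ln(C₀ / C) / k = ln(34.10 / 25.6) / 0.01517
  = ln(1.332) / 0.01517 = 0.2867 / 0.01517 = 18.90 h

18.9 h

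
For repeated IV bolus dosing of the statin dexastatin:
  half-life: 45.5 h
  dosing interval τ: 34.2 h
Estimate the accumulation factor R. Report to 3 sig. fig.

2.46

k = ln2 / t½ = 0.693147 / 45.5 = 0.01523 h⁻¹
e^(−kτ) = e^(−0.01523 × 34.2) = 0.5940
Accumulation ratio R = 1 / (1 − e^(−kτ)) = 1 / (1 − 0.5940) = 2.463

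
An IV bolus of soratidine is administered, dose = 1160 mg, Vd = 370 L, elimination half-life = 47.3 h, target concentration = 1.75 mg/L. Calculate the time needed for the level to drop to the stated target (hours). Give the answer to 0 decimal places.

C₀ = Dose / Vd = 1160 / 370 = 3.135 mg/L
k = ln2 / t½ = 0.693147 / 47.3 = 0.01465 h⁻¹
t = ln(C₀ / C) / k = ln(3.135 / 1.75) / 0.01465
  = ln(1.791) / 0.01465 = 0.5828 / 0.01465 = 39.78 h

40 h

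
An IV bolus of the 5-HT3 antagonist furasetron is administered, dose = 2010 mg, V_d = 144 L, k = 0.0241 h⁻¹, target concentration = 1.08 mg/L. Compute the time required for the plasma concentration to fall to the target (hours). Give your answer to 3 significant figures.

C₀ = Dose / Vd = 2010 / 144 = 13.96 mg/L
t = ln(C₀ / C) / k = ln(13.96 / 1.08) / 0.02410
  = ln(12.93) / 0.02410 = 2.560 / 0.02410 = 106.2 h

106 h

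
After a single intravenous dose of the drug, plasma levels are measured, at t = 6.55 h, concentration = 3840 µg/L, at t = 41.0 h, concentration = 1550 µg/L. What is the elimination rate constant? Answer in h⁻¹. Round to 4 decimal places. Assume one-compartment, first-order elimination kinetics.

0.0263 h⁻¹

k = ln(C₁/C₂) / (t₂ − t₁) = ln(3840/1550) / (41.0 − 6.55)
  = 0.9072 / 34.45 = 0.02633 h⁻¹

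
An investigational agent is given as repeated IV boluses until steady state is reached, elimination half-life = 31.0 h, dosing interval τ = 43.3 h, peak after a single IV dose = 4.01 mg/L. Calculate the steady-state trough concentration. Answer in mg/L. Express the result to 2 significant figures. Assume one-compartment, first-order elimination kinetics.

2.5 mg/L

k = ln2 / t½ = 0.693147 / 31.0 = 0.02236 h⁻¹
e^(−kτ) = e^(−0.02236 × 43.3) = 0.3798
Accumulation ratio R = 1 / (1 − e^(−kτ)) = 1 / (1 − 0.3798) = 1.612
Steady-state trough = C₀ × R × e^(−kτ) = 4.01 × 1.612 × 0.3798 = 2.455 mg/L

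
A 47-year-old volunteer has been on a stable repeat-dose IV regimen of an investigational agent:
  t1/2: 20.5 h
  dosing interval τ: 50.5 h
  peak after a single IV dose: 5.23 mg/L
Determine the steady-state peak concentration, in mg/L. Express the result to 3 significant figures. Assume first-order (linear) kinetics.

6.39 mg/L

k = ln2 / t½ = 0.693147 / 20.5 = 0.03381 h⁻¹
e^(−kτ) = e^(−0.03381 × 50.5) = 0.1813
Accumulation ratio R = 1 / (1 − e^(−kτ)) = 1 / (1 − 0.1813) = 1.221
Steady-state peak = C₀ × R = 5.23 × 1.221 = 6.386 mg/L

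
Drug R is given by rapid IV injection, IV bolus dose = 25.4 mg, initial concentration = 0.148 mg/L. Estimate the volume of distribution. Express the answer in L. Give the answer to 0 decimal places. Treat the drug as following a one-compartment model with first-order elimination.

172 L

Vd = Dose / C₀ = 25.40 / 0.148 = 171.6 L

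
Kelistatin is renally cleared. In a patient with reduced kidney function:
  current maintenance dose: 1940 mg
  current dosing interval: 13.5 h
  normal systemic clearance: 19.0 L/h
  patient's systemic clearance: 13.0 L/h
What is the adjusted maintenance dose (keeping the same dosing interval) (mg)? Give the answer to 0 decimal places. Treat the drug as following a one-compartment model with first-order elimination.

To keep the same average steady-state level, dosing rate must scale with clearance.
CL ratio = 13.0 / 19.0 = 0.6842
New dose (same interval) = 1940 × 0.6842 = 1327 mg

1327 mg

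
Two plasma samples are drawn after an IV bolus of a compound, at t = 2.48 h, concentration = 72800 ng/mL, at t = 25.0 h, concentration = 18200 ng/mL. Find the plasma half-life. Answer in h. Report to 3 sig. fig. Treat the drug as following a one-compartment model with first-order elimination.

11.3 h

k = ln(C₁/C₂) / (t₂ − t₁) = ln(72800/18200) / (25.0 − 2.48)
  = 1.386 / 22.52 = 0.06155 h⁻¹
t½ = ln2 / k = 0.693147 / 0.06155 = 11.26 h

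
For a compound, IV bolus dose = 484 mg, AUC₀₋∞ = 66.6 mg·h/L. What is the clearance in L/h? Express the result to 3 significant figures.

7.27 L/h

CL = Dose / AUC = 484 / 66.6 = 7.267 L/h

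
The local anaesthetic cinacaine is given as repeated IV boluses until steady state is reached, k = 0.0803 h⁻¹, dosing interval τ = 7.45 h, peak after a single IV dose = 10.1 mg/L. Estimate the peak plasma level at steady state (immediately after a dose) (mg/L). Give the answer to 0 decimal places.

22 mg/L

e^(−kτ) = e^(−0.08030 × 7.45) = 0.5498
Accumulation ratio R = 1 / (1 − e^(−kτ)) = 1 / (1 − 0.5498) = 2.221
Steady-state peak = C₀ × R = 10.1 × 2.221 = 22.43 mg/L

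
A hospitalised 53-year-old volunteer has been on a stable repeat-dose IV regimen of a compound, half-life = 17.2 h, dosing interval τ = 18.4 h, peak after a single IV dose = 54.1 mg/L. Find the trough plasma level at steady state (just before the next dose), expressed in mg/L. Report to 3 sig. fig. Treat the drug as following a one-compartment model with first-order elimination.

49.2 mg/L

k = ln2 / t½ = 0.693147 / 17.2 = 0.04030 h⁻¹
e^(−kτ) = e^(−0.04030 × 18.4) = 0.4764
Accumulation ratio R = 1 / (1 − e^(−kτ)) = 1 / (1 − 0.4764) = 1.910
Steady-state trough = C₀ × R × e^(−kτ) = 54.1 × 1.910 × 0.4764 = 49.23 mg/L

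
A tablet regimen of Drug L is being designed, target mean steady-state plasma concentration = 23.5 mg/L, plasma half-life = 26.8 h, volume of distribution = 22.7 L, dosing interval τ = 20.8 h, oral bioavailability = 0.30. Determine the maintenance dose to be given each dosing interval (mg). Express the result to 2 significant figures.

960 mg

k = ln2 / t½ = 0.693147 / 26.8 = 0.02586 h⁻¹
CL = k × Vd = 0.02586 × 22.7 = 0.5870 L/h
At steady state, F × (Dose/τ) = Css × CL.
Dose = Css × CL × τ / F = 23.5 × 0.5870 × 20.8 / 0.30 = 956.4 mg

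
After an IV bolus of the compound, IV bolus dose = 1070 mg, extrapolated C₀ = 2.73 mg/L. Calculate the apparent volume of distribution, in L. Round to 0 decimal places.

Vd = Dose / C₀ = 1070 / 2.73 = 391.9 L

392 L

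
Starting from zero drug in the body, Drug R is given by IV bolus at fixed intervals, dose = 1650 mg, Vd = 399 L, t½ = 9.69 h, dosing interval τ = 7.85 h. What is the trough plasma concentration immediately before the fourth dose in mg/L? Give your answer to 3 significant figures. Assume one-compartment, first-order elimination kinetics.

4.47 mg/L

C₀ per dose = Dose / Vd = 1650 / 399 = 4.135 mg/L
k = ln2 / t½ = 0.693147 / 9.69 = 0.07153 h⁻¹
Fraction remaining after one interval: r = e^(−kτ) = e^(−0.07153 × 7.85) = 0.5703
Before dose 4, 3 doses have been given (aged 1τ, 2τ, 3τ).
C_trough = C₀ × (r + r² + … + r^3) = C₀ × r(1−r^3)/(1−r)
        = 4.135 × 0.5703 × (1 − 0.1855) / (1 − 0.5703) = 4.470 mg/L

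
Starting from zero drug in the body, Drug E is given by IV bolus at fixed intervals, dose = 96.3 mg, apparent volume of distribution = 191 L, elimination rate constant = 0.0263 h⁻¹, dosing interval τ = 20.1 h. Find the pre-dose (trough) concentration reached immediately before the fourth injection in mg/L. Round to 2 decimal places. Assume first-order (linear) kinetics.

C₀ per dose = Dose / Vd = 96.3 / 191 = 0.5042 mg/L
Fraction remaining after one interval: r = e^(−kτ) = e^(−0.02630 × 20.1) = 0.5894
Before dose 4, 3 doses have been given (aged 1τ, 2τ, 3τ).
C_trough = C₀ × (r + r² + … + r^3) = C₀ × r(1−r^3)/(1−r)
        = 0.5042 × 0.5894 × (1 − 0.2048) / (1 − 0.5894) = 0.5755 mg/L

0.58 mg/L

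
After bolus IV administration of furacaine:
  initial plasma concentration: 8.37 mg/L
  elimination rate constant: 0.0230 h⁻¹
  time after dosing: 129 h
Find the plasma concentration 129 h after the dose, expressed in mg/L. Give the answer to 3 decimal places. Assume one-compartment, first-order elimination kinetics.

0.431 mg/L

C = C₀ · e^(−k·t) = 8.370 × e^(−0.02300 × 129)
  = 8.370 × 0.05146 = 0.4307 mg/L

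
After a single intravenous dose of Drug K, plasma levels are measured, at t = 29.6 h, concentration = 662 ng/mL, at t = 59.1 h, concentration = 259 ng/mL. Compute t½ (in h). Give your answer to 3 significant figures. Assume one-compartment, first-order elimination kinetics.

21.8 h

k = ln(C₁/C₂) / (t₂ − t₁) = ln(662/259) / (59.1 − 29.6)
  = 0.9384 / 29.50 = 0.03181 h⁻¹
t½ = ln2 / k = 0.693147 / 0.03181 = 21.79 h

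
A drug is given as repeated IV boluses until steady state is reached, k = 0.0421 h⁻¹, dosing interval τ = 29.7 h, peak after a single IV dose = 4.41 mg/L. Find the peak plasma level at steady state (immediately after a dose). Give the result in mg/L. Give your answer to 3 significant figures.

6.18 mg/L

e^(−kτ) = e^(−0.04210 × 29.7) = 0.2864
Accumulation ratio R = 1 / (1 − e^(−kτ)) = 1 / (1 − 0.2864) = 1.401
Steady-state peak = C₀ × R = 4.41 × 1.401 = 6.178 mg/L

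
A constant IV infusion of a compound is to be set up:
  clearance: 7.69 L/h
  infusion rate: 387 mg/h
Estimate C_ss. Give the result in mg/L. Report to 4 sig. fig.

50.33 mg/L

At steady state Css = R₀ / CL = 387 / 7.690 = 50.33 mg/L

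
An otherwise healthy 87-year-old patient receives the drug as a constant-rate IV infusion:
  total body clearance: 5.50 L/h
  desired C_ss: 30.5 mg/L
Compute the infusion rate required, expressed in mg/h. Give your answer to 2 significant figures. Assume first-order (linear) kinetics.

170 mg/h

At steady state, infusion rate R₀ = Css × CL = 30.5 × 5.500 = 167.8 mg/h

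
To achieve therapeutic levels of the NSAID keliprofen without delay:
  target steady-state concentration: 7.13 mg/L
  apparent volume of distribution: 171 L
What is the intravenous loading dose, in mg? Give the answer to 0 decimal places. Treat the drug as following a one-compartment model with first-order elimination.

LD = Css × Vd = 7.13 × 171 = 1219 mg

1219 mg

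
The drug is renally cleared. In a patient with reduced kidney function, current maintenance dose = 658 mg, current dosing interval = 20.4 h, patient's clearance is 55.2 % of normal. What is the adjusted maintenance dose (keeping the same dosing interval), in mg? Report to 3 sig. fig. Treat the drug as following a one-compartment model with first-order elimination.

To keep the same average steady-state level, dosing rate must scale with clearance.
CL ratio = 55.2 / 100 = 0.5520
New dose (same interval) = 658 × 0.5520 = 363.2 mg

363 mg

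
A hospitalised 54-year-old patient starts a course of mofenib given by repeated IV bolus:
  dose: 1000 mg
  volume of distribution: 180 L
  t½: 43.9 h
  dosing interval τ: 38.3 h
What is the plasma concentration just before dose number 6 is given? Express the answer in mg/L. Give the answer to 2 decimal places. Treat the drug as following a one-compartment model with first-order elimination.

C₀ per dose = Dose / Vd = 1000 / 180 = 5.556 mg/L
k = ln2 / t½ = 0.693147 / 43.9 = 0.01579 h⁻¹
Fraction remaining after one interval: r = e^(−kτ) = e^(−0.01579 × 38.3) = 0.5462
Before dose 6, 5 doses have been given (aged 1τ, 2τ, 3τ, 4τ, 5τ).
C_trough = C₀ × (r + r² + … + r^5) = C₀ × r(1−r^5)/(1−r)
        = 5.556 × 0.5462 × (1 − 0.04861) / (1 − 0.5462) = 6.362 mg/L

6.36 mg/L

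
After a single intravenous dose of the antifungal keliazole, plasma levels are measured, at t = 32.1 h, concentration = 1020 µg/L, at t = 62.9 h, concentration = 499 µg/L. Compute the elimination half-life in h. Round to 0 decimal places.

30 h

k = ln(C₁/C₂) / (t₂ − t₁) = ln(1020/499) / (62.9 − 32.1)
  = 0.7150 / 30.80 = 0.02321 h⁻¹
t½ = ln2 / k = 0.693147 / 0.02321 = 29.86 h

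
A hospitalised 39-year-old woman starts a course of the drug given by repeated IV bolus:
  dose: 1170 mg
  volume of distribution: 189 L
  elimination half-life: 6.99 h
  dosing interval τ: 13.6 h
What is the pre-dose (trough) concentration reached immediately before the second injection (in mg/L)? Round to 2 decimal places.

C₀ per dose = Dose / Vd = 1170 / 189 = 6.190 mg/L
k = ln2 / t½ = 0.693147 / 6.99 = 0.09916 h⁻¹
Fraction remaining after one interval: r = e^(−kτ) = e^(−0.09916 × 13.6) = 0.2596
Before dose 2, 1 dose has been given (aged 1τ).
C_trough = C₀ × r = 6.190 × 0.2596 = 1.607 mg/L

1.61 mg/L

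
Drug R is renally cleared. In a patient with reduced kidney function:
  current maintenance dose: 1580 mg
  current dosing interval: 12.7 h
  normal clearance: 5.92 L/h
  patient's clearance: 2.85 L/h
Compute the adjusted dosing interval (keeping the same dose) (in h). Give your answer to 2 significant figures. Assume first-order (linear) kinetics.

26 h

To keep the same average steady-state level, dosing rate must scale with clearance.
CL ratio = 2.85 / 5.92 = 0.4814
New interval (same dose) = 12.7 / 0.4814 = 26.38 h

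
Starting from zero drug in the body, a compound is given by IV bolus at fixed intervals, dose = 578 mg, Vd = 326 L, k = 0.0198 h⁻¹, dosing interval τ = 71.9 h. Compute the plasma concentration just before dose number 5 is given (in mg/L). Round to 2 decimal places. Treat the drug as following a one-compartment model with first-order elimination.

C₀ per dose = Dose / Vd = 578 / 326 = 1.773 mg/L
Fraction remaining after one interval: r = e^(−kτ) = e^(−0.01980 × 71.9) = 0.2408
Before dose 5, 4 doses have been given (aged 1τ, 2τ, 3τ, 4τ).
C_trough = C₀ × (r + r² + … + r^4) = C₀ × r(1−r^4)/(1−r)
        = 1.773 × 0.2408 × (1 − 0.003362) / (1 − 0.2408) = 0.5605 mg/L

0.56 mg/L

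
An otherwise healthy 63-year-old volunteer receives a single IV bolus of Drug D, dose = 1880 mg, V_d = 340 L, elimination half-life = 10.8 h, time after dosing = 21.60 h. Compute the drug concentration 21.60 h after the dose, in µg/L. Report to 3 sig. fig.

C₀ = Dose / Vd = 1880 / 340 = 5.529 mg/L
k = ln2 / t½ = 0.693147 / 10.8 = 0.06418 h⁻¹
t / t½ = 21.60 / 10.8 = 2 half-lives
C = C₀ × (1/2)^2 = 5.529 × 0.2500 = 1.382 mg/L
Convert: 1.382 mg/L × 1000 = 1382 µg/L

1380 µg/L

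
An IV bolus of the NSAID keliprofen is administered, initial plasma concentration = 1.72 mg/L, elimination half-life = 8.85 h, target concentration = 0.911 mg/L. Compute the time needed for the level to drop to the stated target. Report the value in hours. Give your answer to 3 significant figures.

k = ln2 / t½ = 0.693147 / 8.85 = 0.07832 h⁻¹
t = ln(C₀ / C) / k = ln(1.720 / 0.911) / 0.07832
  = ln(1.888) / 0.07832 = 0.6355 / 0.07832 = 8.114 h

8.11 h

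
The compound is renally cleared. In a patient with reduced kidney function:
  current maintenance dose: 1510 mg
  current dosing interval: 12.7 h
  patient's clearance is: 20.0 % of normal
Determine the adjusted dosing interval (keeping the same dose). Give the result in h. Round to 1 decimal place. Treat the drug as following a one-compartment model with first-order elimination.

63.5 h

To keep the same average steady-state level, dosing rate must scale with clearance.
CL ratio = 20.0 / 100 = 0.2000
New interval (same dose) = 12.7 / 0.2000 = 63.50 h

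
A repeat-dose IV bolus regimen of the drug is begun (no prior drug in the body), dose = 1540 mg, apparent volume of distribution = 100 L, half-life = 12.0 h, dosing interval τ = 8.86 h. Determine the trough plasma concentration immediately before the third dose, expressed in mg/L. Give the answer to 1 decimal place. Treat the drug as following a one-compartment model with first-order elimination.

C₀ per dose = Dose / Vd = 1540 / 100 = 15.40 mg/L
k = ln2 / t½ = 0.693147 / 12.0 = 0.05776 h⁻¹
Fraction remaining after one interval: r = e^(−kτ) = e^(−0.05776 × 8.86) = 0.5994
Before dose 3, 2 doses have been given (aged 1τ, 2τ).
C_trough = C₀ × (r + r²) = 15.40 × (0.5994 + 0.3593) = 14.76 mg/L

14.8 mg/L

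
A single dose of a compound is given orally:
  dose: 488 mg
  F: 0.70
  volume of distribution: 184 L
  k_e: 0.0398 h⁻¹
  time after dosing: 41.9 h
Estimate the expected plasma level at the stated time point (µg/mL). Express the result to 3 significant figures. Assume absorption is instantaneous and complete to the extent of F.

0.350 µg/mL

Amount reaching circulation = F × Dose = 0.70 × 488.0 = 341.6 mg
C₀ = F·Dose / Vd = 341.6 / 184 = 1.857 mg/L
C = C₀ · e^(−k·t) = 1.857 × e^(−0.03980 × 41.9)
  = 1.857 × 0.1887 = 0.3504 mg/L
(0.3504 mg/L = 0.3504 µg/mL)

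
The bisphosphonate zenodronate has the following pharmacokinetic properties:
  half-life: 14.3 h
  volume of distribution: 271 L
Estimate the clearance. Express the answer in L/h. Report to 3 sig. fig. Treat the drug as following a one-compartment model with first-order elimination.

k = ln2 / t½ = 0.693147 / 14.3 = 0.04847 h⁻¹
CL = k × Vd = 0.04847 × 271 = 13.14 L/h

13.1 L/h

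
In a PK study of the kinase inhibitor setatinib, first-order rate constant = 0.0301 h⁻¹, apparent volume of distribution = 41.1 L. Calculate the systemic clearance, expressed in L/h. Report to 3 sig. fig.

1.24 L/h

CL = k × Vd = 0.0301 × 41.1 = 1.237 L/h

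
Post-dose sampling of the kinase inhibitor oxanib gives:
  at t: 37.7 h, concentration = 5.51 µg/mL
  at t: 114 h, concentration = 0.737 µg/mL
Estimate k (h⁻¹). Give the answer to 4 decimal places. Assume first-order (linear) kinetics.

k = ln(C₁/C₂) / (t₂ − t₁) = ln(5.51/0.737) / (114 − 37.7)
  = 2.012 / 76.30 = 0.02637 h⁻¹

0.0264 h⁻¹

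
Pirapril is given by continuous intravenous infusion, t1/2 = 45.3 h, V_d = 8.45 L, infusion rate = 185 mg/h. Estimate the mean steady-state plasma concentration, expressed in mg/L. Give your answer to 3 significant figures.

k = ln2 / t½ = 0.693147 / 45.3 = 0.01530 h⁻¹
CL = k × Vd = 0.01530 × 8.45 = 0.1293 L/h
At steady state Css = R₀ / CL = 185 / 0.1293 = 1431 mg/L

1430 mg/L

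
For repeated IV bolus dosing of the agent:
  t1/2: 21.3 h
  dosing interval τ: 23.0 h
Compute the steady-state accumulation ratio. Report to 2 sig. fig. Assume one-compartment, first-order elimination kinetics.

k = ln2 / t½ = 0.693147 / 21.3 = 0.03254 h⁻¹
e^(−kτ) = e^(−0.03254 × 23.0) = 0.4731
Accumulation ratio R = 1 / (1 − e^(−kτ)) = 1 / (1 − 0.4731) = 1.898

1.9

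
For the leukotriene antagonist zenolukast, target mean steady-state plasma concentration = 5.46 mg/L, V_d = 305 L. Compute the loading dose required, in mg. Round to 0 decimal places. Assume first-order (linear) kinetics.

LD = Css × Vd = 5.46 × 305 = 1665 mg

1665 mg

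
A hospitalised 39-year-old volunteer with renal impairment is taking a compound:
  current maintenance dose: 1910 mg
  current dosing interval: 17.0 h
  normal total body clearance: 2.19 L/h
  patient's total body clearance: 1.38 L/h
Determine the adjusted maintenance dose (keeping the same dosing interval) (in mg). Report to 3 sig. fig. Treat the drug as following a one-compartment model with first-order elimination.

1200 mg

To keep the same average steady-state level, dosing rate must scale with clearance.
CL ratio = 1.38 / 2.19 = 0.6301
New dose (same interval) = 1910 × 0.6301 = 1203 mg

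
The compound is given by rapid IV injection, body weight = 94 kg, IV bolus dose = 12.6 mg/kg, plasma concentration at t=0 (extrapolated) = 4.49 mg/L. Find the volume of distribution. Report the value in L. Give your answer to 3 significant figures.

264 L

Dose = 12.6 × 94 = 1184 mg
Vd = Dose / C₀ = 1184 / 4.49 = 263.7 L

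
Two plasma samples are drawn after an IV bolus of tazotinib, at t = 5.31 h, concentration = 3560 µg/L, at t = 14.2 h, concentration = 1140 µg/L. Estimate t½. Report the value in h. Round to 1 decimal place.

5.4 h

k = ln(C₁/C₂) / (t₂ − t₁) = ln(3560/1140) / (14.2 − 5.31)
  = 1.139 / 8.890 = 0.1281 h⁻¹
t½ = ln2 / k = 0.693147 / 0.1281 = 5.411 h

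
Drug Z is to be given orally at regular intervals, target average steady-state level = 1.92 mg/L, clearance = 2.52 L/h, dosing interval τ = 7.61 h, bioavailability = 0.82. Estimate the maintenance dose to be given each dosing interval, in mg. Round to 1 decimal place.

44.9 mg

At steady state, F × (Dose/τ) = Css × CL.
Dose = Css × CL × τ / F = 1.92 × 2.520 × 7.61 / 0.82 = 44.90 mg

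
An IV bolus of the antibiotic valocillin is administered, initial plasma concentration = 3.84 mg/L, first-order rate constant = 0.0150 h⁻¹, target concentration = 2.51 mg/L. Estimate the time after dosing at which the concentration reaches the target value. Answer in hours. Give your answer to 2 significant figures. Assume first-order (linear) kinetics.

28 h

t = ln(C₀ / C) / k = ln(3.840 / 2.51) / 0.01500
  = ln(1.530) / 0.01500 = 0.4253 / 0.01500 = 28.35 h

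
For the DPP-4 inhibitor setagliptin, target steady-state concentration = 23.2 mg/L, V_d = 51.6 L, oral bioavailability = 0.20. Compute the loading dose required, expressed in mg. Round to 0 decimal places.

LD = Css × Vd / F = 23.2 × 51.6 / 0.20 = 5986 mg

5986 mg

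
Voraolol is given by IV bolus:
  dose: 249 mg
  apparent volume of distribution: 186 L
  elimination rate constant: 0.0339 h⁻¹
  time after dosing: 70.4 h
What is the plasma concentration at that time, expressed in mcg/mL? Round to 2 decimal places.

0.12 mcg/mL

C₀ = Dose / Vd = 249.0 / 186 = 1.339 mg/L
C = C₀ · e^(−k·t) = 1.339 × e^(−0.03390 × 70.4)
  = 1.339 × 0.09195 = 0.1231 mg/L
(0.1231 mg/L = 0.1231 mcg/mL)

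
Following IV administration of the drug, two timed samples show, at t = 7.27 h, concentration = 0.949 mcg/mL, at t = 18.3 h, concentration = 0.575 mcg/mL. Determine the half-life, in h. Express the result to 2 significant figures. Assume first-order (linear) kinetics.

15 h

k = ln(C₁/C₂) / (t₂ − t₁) = ln(0.949/0.575) / (18.3 − 7.27)
  = 0.5010 / 11.03 = 0.04542 h⁻¹
t½ = ln2 / k = 0.693147 / 0.04542 = 15.26 h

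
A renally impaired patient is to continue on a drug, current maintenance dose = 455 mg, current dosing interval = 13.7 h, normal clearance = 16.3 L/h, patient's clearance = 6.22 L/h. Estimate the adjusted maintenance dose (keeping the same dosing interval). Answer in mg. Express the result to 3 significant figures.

To keep the same average steady-state level, dosing rate must scale with clearance.
CL ratio = 6.22 / 16.3 = 0.3816
New dose (same interval) = 455 × 0.3816 = 173.6 mg

174 mg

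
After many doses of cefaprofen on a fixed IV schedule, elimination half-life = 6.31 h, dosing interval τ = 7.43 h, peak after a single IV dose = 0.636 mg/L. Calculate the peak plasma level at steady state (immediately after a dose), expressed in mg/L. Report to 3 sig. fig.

k = ln2 / t½ = 0.693147 / 6.31 = 0.1098 h⁻¹
e^(−kτ) = e^(−0.1098 × 7.43) = 0.4423
Accumulation ratio R = 1 / (1 − e^(−kτ)) = 1 / (1 − 0.4423) = 1.793
Steady-state peak = C₀ × R = 0.636 × 1.793 = 1.140 mg/L

1.14 mg/L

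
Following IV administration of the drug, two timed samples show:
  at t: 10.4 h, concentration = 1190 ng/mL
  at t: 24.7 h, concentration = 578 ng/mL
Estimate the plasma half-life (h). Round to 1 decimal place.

13.7 h

k = ln(C₁/C₂) / (t₂ − t₁) = ln(1190/578) / (24.7 − 10.4)
  = 0.7221 / 14.30 = 0.05050 h⁻¹
t½ = ln2 / k = 0.693147 / 0.05050 = 13.73 h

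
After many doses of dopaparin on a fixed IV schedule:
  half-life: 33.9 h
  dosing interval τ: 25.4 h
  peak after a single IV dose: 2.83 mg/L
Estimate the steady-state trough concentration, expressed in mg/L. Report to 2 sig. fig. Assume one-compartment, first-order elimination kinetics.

4.2 mg/L

k = ln2 / t½ = 0.693147 / 33.9 = 0.02045 h⁻¹
e^(−kτ) = e^(−0.02045 × 25.4) = 0.5949
Accumulation ratio R = 1 / (1 − e^(−kτ)) = 1 / (1 − 0.5949) = 2.469
Steady-state trough = C₀ × R × e^(−kτ) = 2.83 × 2.469 × 0.5949 = 4.157 mg/L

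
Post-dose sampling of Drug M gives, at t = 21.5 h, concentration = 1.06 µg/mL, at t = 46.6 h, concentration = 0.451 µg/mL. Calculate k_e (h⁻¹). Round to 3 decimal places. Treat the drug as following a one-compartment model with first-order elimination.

k = ln(C₁/C₂) / (t₂ − t₁) = ln(1.06/0.451) / (46.6 − 21.5)
  = 0.8546 / 25.10 = 0.03405 h⁻¹

0.034 h⁻¹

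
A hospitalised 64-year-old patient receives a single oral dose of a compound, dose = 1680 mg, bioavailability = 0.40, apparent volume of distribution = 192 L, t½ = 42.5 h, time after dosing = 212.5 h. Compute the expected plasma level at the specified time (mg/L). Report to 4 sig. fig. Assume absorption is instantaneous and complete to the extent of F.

0.1094 mg/L

Amount reaching circulation = F × Dose = 0.40 × 1680 = 672.0 mg
C₀ = F·Dose / Vd = 672.0 / 192 = 3.500 mg/L
k = ln2 / t½ = 0.693147 / 42.5 = 0.01631 h⁻¹
t / t½ = 212.5 / 42.5 = 5 half-lives
C = C₀ × (1/2)^5 = 3.500 × 0.03125 = 0.1094 mg/L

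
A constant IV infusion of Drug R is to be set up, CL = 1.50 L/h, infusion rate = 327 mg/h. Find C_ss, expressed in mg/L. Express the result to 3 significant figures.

218 mg/L

At steady state Css = R₀ / CL = 327 / 1.500 = 218.0 mg/L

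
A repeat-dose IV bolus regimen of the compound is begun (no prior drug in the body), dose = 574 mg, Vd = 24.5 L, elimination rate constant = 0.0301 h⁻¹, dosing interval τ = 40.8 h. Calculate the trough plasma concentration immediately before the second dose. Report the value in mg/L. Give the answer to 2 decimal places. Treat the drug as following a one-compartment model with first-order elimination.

C₀ per dose = Dose / Vd = 574 / 24.5 = 23.43 mg/L
Fraction remaining after one interval: r = e^(−kτ) = e^(−0.03010 × 40.8) = 0.2929
Before dose 2, 1 dose has been given (aged 1τ).
C_trough = C₀ × r = 23.43 × 0.2929 = 6.863 mg/L

6.86 mg/L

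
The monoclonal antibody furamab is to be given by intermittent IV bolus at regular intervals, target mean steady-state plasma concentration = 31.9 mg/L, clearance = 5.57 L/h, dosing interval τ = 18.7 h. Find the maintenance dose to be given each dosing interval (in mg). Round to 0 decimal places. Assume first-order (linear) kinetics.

At steady state, Dose/τ = Css × CL.
Dose = Css × CL × τ = 31.9 × 5.570 × 18.7 = 3323 mg

3323 mg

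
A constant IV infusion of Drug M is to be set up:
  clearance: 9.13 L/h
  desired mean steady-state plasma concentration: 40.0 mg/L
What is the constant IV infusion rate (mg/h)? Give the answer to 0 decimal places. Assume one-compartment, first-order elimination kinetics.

At steady state, infusion rate R₀ = Css × CL = 40.0 × 9.130 = 365.2 mg/h

365 mg/h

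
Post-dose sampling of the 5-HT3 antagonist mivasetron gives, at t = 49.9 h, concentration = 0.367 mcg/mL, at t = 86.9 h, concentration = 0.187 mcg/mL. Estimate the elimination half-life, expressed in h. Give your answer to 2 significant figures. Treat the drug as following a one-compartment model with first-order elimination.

k = ln(C₁/C₂) / (t₂ − t₁) = ln(0.367/0.187) / (86.9 − 49.9)
  = 0.6743 / 37.00 = 0.01822 h⁻¹
t½ = ln2 / k = 0.693147 / 0.01822 = 38.04 h

38 h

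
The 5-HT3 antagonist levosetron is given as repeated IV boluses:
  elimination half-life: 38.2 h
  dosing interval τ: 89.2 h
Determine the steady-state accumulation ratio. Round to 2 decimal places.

1.25

k = ln2 / t½ = 0.693147 / 38.2 = 0.01815 h⁻¹
e^(−kτ) = e^(−0.01815 × 89.2) = 0.1981
Accumulation ratio R = 1 / (1 − e^(−kτ)) = 1 / (1 − 0.1981) = 1.247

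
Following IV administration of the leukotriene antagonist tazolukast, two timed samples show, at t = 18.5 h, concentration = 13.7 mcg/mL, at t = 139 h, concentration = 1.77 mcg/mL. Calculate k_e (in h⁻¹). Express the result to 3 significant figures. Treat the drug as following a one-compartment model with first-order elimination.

k = ln(C₁/C₂) / (t₂ − t₁) = ln(13.7/1.77) / (139 − 18.5)
  = 2.046 / 120.5 = 0.01698 h⁻¹

0.0170 h⁻¹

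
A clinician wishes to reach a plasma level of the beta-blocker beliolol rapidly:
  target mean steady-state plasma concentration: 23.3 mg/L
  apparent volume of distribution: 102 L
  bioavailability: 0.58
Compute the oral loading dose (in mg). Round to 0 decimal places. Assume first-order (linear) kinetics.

4098 mg

LD = Css × Vd / F = 23.3 × 102 / 0.58 = 4098 mg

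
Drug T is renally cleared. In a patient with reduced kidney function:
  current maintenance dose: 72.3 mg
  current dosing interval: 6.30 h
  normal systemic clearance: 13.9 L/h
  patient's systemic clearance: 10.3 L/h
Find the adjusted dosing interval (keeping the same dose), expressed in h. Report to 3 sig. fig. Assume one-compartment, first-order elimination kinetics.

To keep the same average steady-state level, dosing rate must scale with clearance.
CL ratio = 10.3 / 13.9 = 0.7410
New interval (same dose) = 6.30 / 0.7410 = 8.502 h

8.50 h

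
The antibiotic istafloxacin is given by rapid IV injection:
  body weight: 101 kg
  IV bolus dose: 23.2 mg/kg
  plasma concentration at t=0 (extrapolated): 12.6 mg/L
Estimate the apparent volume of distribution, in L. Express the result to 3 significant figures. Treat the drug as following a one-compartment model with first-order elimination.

Dose = 23.2 × 101 = 2343 mg
Vd = Dose / C₀ = 2343 / 12.6 = 186.0 L

186 L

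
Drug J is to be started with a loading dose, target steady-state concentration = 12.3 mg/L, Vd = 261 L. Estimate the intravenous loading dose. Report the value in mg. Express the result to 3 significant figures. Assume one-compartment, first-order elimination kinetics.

LD = Css × Vd = 12.3 × 261 = 3210 mg

3210 mg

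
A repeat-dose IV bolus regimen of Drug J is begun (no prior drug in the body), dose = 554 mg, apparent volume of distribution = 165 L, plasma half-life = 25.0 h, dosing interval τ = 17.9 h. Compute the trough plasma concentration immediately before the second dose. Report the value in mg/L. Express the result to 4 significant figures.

C₀ per dose = Dose / Vd = 554 / 165 = 3.358 mg/L
k = ln2 / t½ = 0.693147 / 25.0 = 0.02773 h⁻¹
Fraction remaining after one interval: r = e^(−kτ) = e^(−0.02773 × 17.9) = 0.6087
Before dose 2, 1 dose has been given (aged 1τ).
C_trough = C₀ × r = 3.358 × 0.6087 = 2.044 mg/L

2.044 mg/L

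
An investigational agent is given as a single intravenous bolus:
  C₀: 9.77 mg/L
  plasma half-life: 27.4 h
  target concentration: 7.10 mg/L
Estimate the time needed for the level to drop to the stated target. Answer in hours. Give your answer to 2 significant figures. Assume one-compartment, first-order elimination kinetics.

k = ln2 / t½ = 0.693147 / 27.4 = 0.02530 h⁻¹
t = ln(C₀ / C) / k = ln(9.770 / 7.10) / 0.02530
  = ln(1.376) / 0.02530 = 0.3192 / 0.02530 = 12.62 h

13 h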